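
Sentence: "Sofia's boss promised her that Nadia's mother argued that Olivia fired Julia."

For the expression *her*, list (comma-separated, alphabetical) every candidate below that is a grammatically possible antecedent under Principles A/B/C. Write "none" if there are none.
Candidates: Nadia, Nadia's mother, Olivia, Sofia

*her* is a pronoun; Principle B requires it to be free in its binding domain — the matrix clause.
— Nadia: possessor inside the subject DP of the clause headed by 'argued'; is c-commanded by the pronoun; coreference would bind this R-expression — blocked (Principle C).
— Nadia's mother: subject of the clause headed by 'argued'; is c-commanded by the pronoun; coreference would bind this R-expression — blocked (Principle C).
— Olivia: subject of the clause headed by 'fired'; is c-commanded by the pronoun; coreference would bind this R-expression — blocked (Principle C).
— Sofia: possessor inside the subject DP of the matrix clause; does not c-command the pronoun — Principle B does not apply; allowed.

Sofia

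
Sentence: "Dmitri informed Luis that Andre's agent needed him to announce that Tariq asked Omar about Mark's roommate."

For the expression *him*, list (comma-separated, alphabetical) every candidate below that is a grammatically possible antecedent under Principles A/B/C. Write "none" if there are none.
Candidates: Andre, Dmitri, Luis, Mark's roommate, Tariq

*him* is a pronoun; Principle B requires it to be free in its binding domain — the clause headed by 'needed'.
— Andre: possessor inside the subject DP of the clause headed by 'needed'; does not c-command the pronoun — Principle B does not apply; allowed.
— Dmitri: subject of the matrix clause; c-commands the pronoun but lies outside its binding domain — allowed.
— Luis: object of the matrix clause; c-commands the pronoun but lies outside its binding domain — allowed.
— Mark's roommate: second object of the clause headed by 'asked'; is c-commanded by the pronoun; coreference would bind this R-expression — blocked (Principle C).
— Tariq: subject of the clause headed by 'asked'; is c-commanded by the pronoun; coreference would bind this R-expression — blocked (Principle C).

Andre, Dmitri, Luis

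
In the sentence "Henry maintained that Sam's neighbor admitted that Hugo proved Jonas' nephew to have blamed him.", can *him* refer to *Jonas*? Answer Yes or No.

Yes

*him* is a pronoun; Principle B requires it to be free in its binding domain — the clause headed by 'blamed'.
— Jonas: possessor inside the subject DP of the clause headed by 'blamed'; does not c-command the pronoun — Principle B does not apply; allowed.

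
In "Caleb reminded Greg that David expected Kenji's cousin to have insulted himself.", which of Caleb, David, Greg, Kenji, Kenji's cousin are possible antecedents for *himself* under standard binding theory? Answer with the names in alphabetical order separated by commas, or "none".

Kenji's cousin

*himself* is a reflexive; Principle A requires it to be bound within its binding domain — the clause headed by 'insulted'.
— Caleb: subject of the matrix clause; c-commands the reflexive but lies outside its binding domain — cannot bind it (Principle A).
— David: subject of the clause headed by 'expected'; c-commands the reflexive but lies outside its binding domain — cannot bind it (Principle A).
— Greg: object of the matrix clause; c-commands the reflexive but lies outside its binding domain — cannot bind it (Principle A).
— Kenji: possessor inside the subject DP of the clause headed by 'insulted'; does not c-command the reflexive — cannot bind it (Principle A).
— Kenji's cousin: subject of the clause headed by 'insulted'; c-commands the reflexive within its binding domain — allowed (Principle A).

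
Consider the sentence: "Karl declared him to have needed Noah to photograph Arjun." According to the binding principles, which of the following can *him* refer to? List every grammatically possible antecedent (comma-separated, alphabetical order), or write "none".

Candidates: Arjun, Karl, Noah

none

*him* is a pronoun; Principle B requires it to be free in its binding domain — the matrix clause.
— Arjun: object of the clause headed by 'photograph'; is c-commanded by the pronoun; coreference would bind this R-expression — blocked (Principle C).
— Karl: subject of the matrix clause; c-commands the pronoun within its binding domain — blocked (Principle B).
— Noah: subject of the clause headed by 'photograph'; is c-commanded by the pronoun; coreference would bind this R-expression — blocked (Principle C).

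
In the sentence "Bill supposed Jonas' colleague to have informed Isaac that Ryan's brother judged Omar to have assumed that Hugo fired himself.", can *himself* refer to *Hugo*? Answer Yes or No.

Yes

*himself* is a reflexive; Principle A requires it to be bound within its binding domain — the clause headed by 'fired'.
— Hugo: subject of the clause headed by 'fired'; c-commands the reflexive within its binding domain — allowed (Principle A).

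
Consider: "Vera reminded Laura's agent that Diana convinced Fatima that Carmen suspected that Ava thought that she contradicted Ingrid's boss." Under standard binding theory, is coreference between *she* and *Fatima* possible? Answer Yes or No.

*Fatima* is an R-expression; Principle C requires it to be free (not bound by any c-commanding expression).
— she: subject of the clause headed by 'contradicted'; the pronoun does not c-command the R-expression — coreference allowed.

Yes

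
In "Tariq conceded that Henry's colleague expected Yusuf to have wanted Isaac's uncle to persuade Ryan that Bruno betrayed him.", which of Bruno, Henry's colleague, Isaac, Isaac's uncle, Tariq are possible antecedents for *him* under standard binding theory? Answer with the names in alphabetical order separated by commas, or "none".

*him* is a pronoun; Principle B requires it to be free in its binding domain — the clause headed by 'betrayed'.
— Bruno: subject of the clause headed by 'betrayed'; c-commands the pronoun within its binding domain — blocked (Principle B).
— Henry's colleague: subject of the clause headed by 'expected'; c-commands the pronoun but lies outside its binding domain — allowed.
— Isaac: possessor inside the subject DP of the clause headed by 'persuade'; does not c-command the pronoun — Principle B does not apply; allowed.
— Isaac's uncle: subject of the clause headed by 'persuade'; c-commands the pronoun but lies outside its binding domain — allowed.
— Tariq: subject of the matrix clause; c-commands the pronoun but lies outside its binding domain — allowed.

Henry's colleague, Isaac, Isaac's uncle, Tariq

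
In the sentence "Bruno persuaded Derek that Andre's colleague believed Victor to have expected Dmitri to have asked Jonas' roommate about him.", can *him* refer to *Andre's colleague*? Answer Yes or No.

*him* is a pronoun; Principle B requires it to be free in its binding domain — the clause headed by 'asked'.
— Andre's colleague: subject of the clause headed by 'believed'; c-commands the pronoun but lies outside its binding domain — allowed.

Yes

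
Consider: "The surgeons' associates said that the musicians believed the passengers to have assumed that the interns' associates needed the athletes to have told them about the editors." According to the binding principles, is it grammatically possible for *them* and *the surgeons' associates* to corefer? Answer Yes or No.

*them* is a pronoun; Principle B requires it to be free in its binding domain — the clause headed by 'told'.
— the surgeons' associates: subject of the matrix clause; c-commands the pronoun but lies outside its binding domain — allowed.

Yes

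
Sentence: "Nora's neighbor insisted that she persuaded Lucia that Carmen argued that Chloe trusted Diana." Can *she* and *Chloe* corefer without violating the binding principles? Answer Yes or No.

No

*Chloe* is an R-expression; Principle C requires it to be free (not bound by any c-commanding expression).
— she: subject of the clause headed by 'persuaded'; the pronoun c-commands the R-expression — coreference blocked (Principle C).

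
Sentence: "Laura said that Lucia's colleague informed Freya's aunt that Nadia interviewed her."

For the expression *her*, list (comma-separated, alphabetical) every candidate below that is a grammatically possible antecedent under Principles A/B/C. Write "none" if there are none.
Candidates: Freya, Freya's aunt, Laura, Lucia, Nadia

Freya, Freya's aunt, Laura, Lucia

*her* is a pronoun; Principle B requires it to be free in its binding domain — the clause headed by 'interviewed'.
— Freya: possessor inside the object DP of the clause headed by 'informed'; does not c-command the pronoun — Principle B does not apply; allowed.
— Freya's aunt: object of the clause headed by 'informed'; c-commands the pronoun but lies outside its binding domain — allowed.
— Laura: subject of the matrix clause; c-commands the pronoun but lies outside its binding domain — allowed.
— Lucia: possessor inside the subject DP of the clause headed by 'informed'; does not c-command the pronoun — Principle B does not apply; allowed.
— Nadia: subject of the clause headed by 'interviewed'; c-commands the pronoun within its binding domain — blocked (Principle B).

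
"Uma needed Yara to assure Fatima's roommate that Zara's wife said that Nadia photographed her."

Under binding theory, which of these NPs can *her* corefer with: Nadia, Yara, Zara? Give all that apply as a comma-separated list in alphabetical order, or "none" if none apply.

Yara, Zara

*her* is a pronoun; Principle B requires it to be free in its binding domain — the clause headed by 'photographed'.
— Nadia: subject of the clause headed by 'photographed'; c-commands the pronoun within its binding domain — blocked (Principle B).
— Yara: subject of the clause headed by 'assure'; c-commands the pronoun but lies outside its binding domain — allowed.
— Zara: possessor inside the subject DP of the clause headed by 'said'; does not c-command the pronoun — Principle B does not apply; allowed.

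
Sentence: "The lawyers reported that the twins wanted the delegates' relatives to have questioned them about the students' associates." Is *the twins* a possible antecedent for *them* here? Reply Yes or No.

Yes

*them* is a pronoun; Principle B requires it to be free in its binding domain — the clause headed by 'questioned'.
— the twins: subject of the clause headed by 'wanted'; c-commands the pronoun but lies outside its binding domain — allowed.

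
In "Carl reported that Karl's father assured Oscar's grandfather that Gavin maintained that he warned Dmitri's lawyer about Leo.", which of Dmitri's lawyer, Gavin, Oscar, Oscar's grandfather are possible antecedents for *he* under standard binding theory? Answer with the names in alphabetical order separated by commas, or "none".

Gavin, Oscar, Oscar's grandfather

*he* is a pronoun; Principle B requires it to be free in its binding domain — the clause headed by 'warned'.
— Dmitri's lawyer: object of the clause headed by 'warned'; is c-commanded by the pronoun; coreference would bind this R-expression — blocked (Principle C).
— Gavin: subject of the clause headed by 'maintained'; c-commands the pronoun but lies outside its binding domain — allowed.
— Oscar: possessor inside the object DP of the clause headed by 'assured'; does not c-command the pronoun — Principle B does not apply; allowed.
— Oscar's grandfather: object of the clause headed by 'assured'; c-commands the pronoun but lies outside its binding domain — allowed.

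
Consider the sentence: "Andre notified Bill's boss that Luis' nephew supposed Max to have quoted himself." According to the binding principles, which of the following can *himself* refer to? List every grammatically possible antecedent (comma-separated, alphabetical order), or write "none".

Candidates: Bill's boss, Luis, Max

*himself* is a reflexive; Principle A requires it to be bound within its binding domain — the clause headed by 'quoted'.
— Bill's boss: object of the matrix clause; c-commands the reflexive but lies outside its binding domain — cannot bind it (Principle A).
— Luis: possessor inside the subject DP of the clause headed by 'supposed'; does not c-command the reflexive — cannot bind it (Principle A).
— Max: subject of the clause headed by 'quoted'; c-commands the reflexive within its binding domain — allowed (Principle A).

Max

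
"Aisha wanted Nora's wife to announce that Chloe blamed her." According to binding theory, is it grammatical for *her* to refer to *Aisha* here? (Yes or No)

Yes

*Aisha* is an R-expression; Principle C requires it to be free (not bound by any c-commanding expression).
— her: object of the clause headed by 'blamed'; the pronoun does not c-command the R-expression — coreference allowed.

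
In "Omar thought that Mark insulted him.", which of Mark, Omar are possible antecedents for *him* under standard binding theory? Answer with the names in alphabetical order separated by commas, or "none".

*him* is a pronoun; Principle B requires it to be free in its binding domain — the clause headed by 'insulted'.
— Mark: subject of the clause headed by 'insulted'; c-commands the pronoun within its binding domain — blocked (Principle B).
— Omar: subject of the matrix clause; c-commands the pronoun but lies outside its binding domain — allowed.

Omar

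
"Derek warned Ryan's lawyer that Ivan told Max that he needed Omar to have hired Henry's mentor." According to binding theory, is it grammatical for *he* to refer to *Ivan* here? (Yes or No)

Yes

*Ivan* is an R-expression; Principle C requires it to be free (not bound by any c-commanding expression).
— he: subject of the clause headed by 'needed'; the pronoun does not c-command the R-expression — coreference allowed.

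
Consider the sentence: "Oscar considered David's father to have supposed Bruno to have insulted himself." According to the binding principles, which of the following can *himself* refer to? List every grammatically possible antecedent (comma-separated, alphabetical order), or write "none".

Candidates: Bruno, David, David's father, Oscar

Bruno

*himself* is a reflexive; Principle A requires it to be bound within its binding domain — the clause headed by 'insulted'.
— Bruno: subject of the clause headed by 'insulted'; c-commands the reflexive within its binding domain — allowed (Principle A).
— David: possessor inside the subject DP of the clause headed by 'supposed'; does not c-command the reflexive — cannot bind it (Principle A).
— David's father: subject of the clause headed by 'supposed'; c-commands the reflexive but lies outside its binding domain — cannot bind it (Principle A).
— Oscar: subject of the matrix clause; c-commands the reflexive but lies outside its binding domain — cannot bind it (Principle A).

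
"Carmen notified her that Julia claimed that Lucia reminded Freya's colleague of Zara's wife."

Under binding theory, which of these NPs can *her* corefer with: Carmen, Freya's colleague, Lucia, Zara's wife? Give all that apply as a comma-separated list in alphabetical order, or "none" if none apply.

none

*her* is a pronoun; Principle B requires it to be free in its binding domain — the matrix clause.
— Carmen: subject of the matrix clause; c-commands the pronoun within its binding domain — blocked (Principle B).
— Freya's colleague: object of the clause headed by 'reminded'; is c-commanded by the pronoun; coreference would bind this R-expression — blocked (Principle C).
— Lucia: subject of the clause headed by 'reminded'; is c-commanded by the pronoun; coreference would bind this R-expression — blocked (Principle C).
— Zara's wife: second object of the clause headed by 'reminded'; is c-commanded by the pronoun; coreference would bind this R-expression — blocked (Principle C).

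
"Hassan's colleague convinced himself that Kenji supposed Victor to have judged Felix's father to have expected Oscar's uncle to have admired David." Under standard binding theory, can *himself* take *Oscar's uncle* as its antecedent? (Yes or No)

No

*himself* is a reflexive; Principle A requires it to be bound within its binding domain — the matrix clause.
— Oscar's uncle: subject of the clause headed by 'admired'; does not c-command the reflexive — cannot bind it (Principle A).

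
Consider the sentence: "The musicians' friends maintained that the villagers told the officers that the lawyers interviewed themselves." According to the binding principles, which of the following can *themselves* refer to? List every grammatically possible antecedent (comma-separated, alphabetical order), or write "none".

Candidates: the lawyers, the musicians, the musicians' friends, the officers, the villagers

*themselves* is a reflexive; Principle A requires it to be bound within its binding domain — the clause headed by 'interviewed'.
— the lawyers: subject of the clause headed by 'interviewed'; c-commands the reflexive within its binding domain — allowed (Principle A).
— the musicians: possessor inside the subject DP of the matrix clause; does not c-command the reflexive — cannot bind it (Principle A).
— the musicians' friends: subject of the matrix clause; c-commands the reflexive but lies outside its binding domain — cannot bind it (Principle A).
— the officers: object of the clause headed by 'told'; c-commands the reflexive but lies outside its binding domain — cannot bind it (Principle A).
— the villagers: subject of the clause headed by 'told'; c-commands the reflexive but lies outside its binding domain — cannot bind it (Principle A).

the lawyers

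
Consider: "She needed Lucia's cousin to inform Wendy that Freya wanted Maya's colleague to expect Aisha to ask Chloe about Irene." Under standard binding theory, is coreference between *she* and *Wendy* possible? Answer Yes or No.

No

*Wendy* is an R-expression; Principle C requires it to be free (not bound by any c-commanding expression).
— she: subject of the matrix clause; the pronoun c-commands the R-expression — coreference blocked (Principle C).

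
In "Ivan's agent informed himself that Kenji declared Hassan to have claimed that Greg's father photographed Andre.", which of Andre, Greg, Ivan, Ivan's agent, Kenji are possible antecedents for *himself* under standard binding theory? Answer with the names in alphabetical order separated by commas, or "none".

*himself* is a reflexive; Principle A requires it to be bound within its binding domain — the matrix clause.
— Andre: object of the clause headed by 'photographed'; does not c-command the reflexive — cannot bind it (Principle A).
— Greg: possessor inside the subject DP of the clause headed by 'photographed'; does not c-command the reflexive — cannot bind it (Principle A).
— Ivan: possessor inside the subject DP of the matrix clause; does not c-command the reflexive — cannot bind it (Principle A).
— Ivan's agent: subject of the matrix clause; c-commands the reflexive within its binding domain — allowed (Principle A).
— Kenji: subject of the clause headed by 'declared'; does not c-command the reflexive — cannot bind it (Principle A).

Ivan's agent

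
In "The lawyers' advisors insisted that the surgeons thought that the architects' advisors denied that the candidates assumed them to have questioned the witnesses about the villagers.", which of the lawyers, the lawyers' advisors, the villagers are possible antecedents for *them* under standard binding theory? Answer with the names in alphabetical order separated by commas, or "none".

*them* is a pronoun; Principle B requires it to be free in its binding domain — the clause headed by 'assumed'.
— the lawyers: possessor inside the subject DP of the matrix clause; does not c-command the pronoun — Principle B does not apply; allowed.
— the lawyers' advisors: subject of the matrix clause; c-commands the pronoun but lies outside its binding domain — allowed.
— the villagers: second object of the clause headed by 'questioned'; is c-commanded by the pronoun; coreference would bind this R-expression — blocked (Principle C).

the lawyers, the lawyers' advisors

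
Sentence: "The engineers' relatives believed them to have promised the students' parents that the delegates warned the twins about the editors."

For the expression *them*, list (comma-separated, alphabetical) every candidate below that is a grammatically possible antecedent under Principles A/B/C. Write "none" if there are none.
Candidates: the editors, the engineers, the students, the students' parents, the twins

the engineers

*them* is a pronoun; Principle B requires it to be free in its binding domain — the matrix clause.
— the editors: second object of the clause headed by 'warned'; is c-commanded by the pronoun; coreference would bind this R-expression — blocked (Principle C).
— the engineers: possessor inside the subject DP of the matrix clause; does not c-command the pronoun — Principle B does not apply; allowed.
— the students: possessor inside the object DP of the clause headed by 'promised'; is c-commanded by the pronoun; coreference would bind this R-expression — blocked (Principle C).
— the students' parents: object of the clause headed by 'promised'; is c-commanded by the pronoun; coreference would bind this R-expression — blocked (Principle C).
— the twins: object of the clause headed by 'warned'; is c-commanded by the pronoun; coreference would bind this R-expression — blocked (Principle C).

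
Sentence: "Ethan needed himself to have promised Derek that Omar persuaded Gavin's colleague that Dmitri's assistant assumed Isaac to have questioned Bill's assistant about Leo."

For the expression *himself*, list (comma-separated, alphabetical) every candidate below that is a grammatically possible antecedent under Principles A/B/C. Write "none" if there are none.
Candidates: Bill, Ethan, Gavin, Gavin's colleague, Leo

Ethan

*himself* is a reflexive; Principle A requires it to be bound within its binding domain — the matrix clause.
— Bill: possessor inside the object DP of the clause headed by 'questioned'; does not c-command the reflexive — cannot bind it (Principle A).
— Ethan: subject of the matrix clause; c-commands the reflexive within its binding domain — allowed (Principle A).
— Gavin: possessor inside the object DP of the clause headed by 'persuaded'; does not c-command the reflexive — cannot bind it (Principle A).
— Gavin's colleague: object of the clause headed by 'persuaded'; does not c-command the reflexive — cannot bind it (Principle A).
— Leo: second object of the clause headed by 'questioned'; does not c-command the reflexive — cannot bind it (Principle A).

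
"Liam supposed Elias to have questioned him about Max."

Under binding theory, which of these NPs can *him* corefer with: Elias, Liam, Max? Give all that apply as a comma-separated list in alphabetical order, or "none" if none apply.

*him* is a pronoun; Principle B requires it to be free in its binding domain — the clause headed by 'questioned'.
— Elias: subject of the clause headed by 'questioned'; c-commands the pronoun within its binding domain — blocked (Principle B).
— Liam: subject of the matrix clause; c-commands the pronoun but lies outside its binding domain — allowed.
— Max: second object of the clause headed by 'questioned'; is c-commanded by the pronoun; coreference would bind this R-expression — blocked (Principle C).

Liam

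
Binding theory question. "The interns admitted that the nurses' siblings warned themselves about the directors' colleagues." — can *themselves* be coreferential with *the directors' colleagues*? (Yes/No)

No

*themselves* is a reflexive; Principle A requires it to be bound within its binding domain — the clause headed by 'warned'.
— the directors' colleagues: second object of the clause headed by 'warned'; does not c-command the reflexive — cannot bind it (Principle A).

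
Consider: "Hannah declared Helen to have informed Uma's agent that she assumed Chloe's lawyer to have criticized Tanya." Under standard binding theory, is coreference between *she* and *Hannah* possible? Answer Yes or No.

*Hannah* is an R-expression; Principle C requires it to be free (not bound by any c-commanding expression).
— she: subject of the clause headed by 'assumed'; the pronoun does not c-command the R-expression — coreference allowed.

Yes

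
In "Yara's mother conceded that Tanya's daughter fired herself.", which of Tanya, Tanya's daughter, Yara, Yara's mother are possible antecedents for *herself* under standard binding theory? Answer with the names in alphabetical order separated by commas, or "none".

Tanya's daughter

*herself* is a reflexive; Principle A requires it to be bound within its binding domain — the clause headed by 'fired'.
— Tanya: possessor inside the subject DP of the clause headed by 'fired'; does not c-command the reflexive — cannot bind it (Principle A).
— Tanya's daughter: subject of the clause headed by 'fired'; c-commands the reflexive within its binding domain — allowed (Principle A).
— Yara: possessor inside the subject DP of the matrix clause; does not c-command the reflexive — cannot bind it (Principle A).
— Yara's mother: subject of the matrix clause; c-commands the reflexive but lies outside its binding domain — cannot bind it (Principle A).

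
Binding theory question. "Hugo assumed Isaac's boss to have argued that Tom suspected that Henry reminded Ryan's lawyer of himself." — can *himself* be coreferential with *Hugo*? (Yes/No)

No

*himself* is a reflexive; Principle A requires it to be bound within its binding domain — the clause headed by 'reminded'.
— Hugo: subject of the matrix clause; c-commands the reflexive but lies outside its binding domain — cannot bind it (Principle A).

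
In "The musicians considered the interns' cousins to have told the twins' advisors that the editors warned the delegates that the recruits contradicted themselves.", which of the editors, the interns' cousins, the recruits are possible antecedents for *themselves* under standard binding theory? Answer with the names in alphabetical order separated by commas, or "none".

*themselves* is a reflexive; Principle A requires it to be bound within its binding domain — the clause headed by 'contradicted'.
— the editors: subject of the clause headed by 'warned'; c-commands the reflexive but lies outside its binding domain — cannot bind it (Principle A).
— the interns' cousins: subject of the clause headed by 'told'; c-commands the reflexive but lies outside its binding domain — cannot bind it (Principle A).
— the recruits: subject of the clause headed by 'contradicted'; c-commands the reflexive within its binding domain — allowed (Principle A).

the recruits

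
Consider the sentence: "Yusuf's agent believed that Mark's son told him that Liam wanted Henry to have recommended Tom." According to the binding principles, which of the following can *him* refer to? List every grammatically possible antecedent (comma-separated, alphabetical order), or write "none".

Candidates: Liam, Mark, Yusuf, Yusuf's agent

*him* is a pronoun; Principle B requires it to be free in its binding domain — the clause headed by 'told'.
— Liam: subject of the clause headed by 'wanted'; is c-commanded by the pronoun; coreference would bind this R-expression — blocked (Principle C).
— Mark: possessor inside the subject DP of the clause headed by 'told'; does not c-command the pronoun — Principle B does not apply; allowed.
— Yusuf: possessor inside the subject DP of the matrix clause; does not c-command the pronoun — Principle B does not apply; allowed.
— Yusuf's agent: subject of the matrix clause; c-commands the pronoun but lies outside its binding domain — allowed.

Mark, Yusuf, Yusuf's agent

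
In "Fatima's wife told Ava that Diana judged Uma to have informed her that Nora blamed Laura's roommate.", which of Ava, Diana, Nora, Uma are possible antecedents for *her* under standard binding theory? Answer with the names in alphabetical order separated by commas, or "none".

Ava, Diana

*her* is a pronoun; Principle B requires it to be free in its binding domain — the clause headed by 'informed'.
— Ava: object of the matrix clause; c-commands the pronoun but lies outside its binding domain — allowed.
— Diana: subject of the clause headed by 'judged'; c-commands the pronoun but lies outside its binding domain — allowed.
— Nora: subject of the clause headed by 'blamed'; is c-commanded by the pronoun; coreference would bind this R-expression — blocked (Principle C).
— Uma: subject of the clause headed by 'informed'; c-commands the pronoun within its binding domain — blocked (Principle B).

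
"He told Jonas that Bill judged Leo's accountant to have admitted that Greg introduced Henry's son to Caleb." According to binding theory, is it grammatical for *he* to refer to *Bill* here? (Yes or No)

No

*Bill* is an R-expression; Principle C requires it to be free (not bound by any c-commanding expression).
— he: subject of the matrix clause; the pronoun c-commands the R-expression — coreference blocked (Principle C).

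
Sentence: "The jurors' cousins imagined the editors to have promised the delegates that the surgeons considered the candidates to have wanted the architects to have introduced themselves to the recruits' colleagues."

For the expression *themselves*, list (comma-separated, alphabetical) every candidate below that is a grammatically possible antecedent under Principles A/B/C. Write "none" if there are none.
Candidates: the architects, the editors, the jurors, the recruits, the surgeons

*themselves* is a reflexive; Principle A requires it to be bound within its binding domain — the clause headed by 'introduced'.
— the architects: subject of the clause headed by 'introduced'; c-commands the reflexive within its binding domain — allowed (Principle A).
— the editors: subject of the clause headed by 'promised'; c-commands the reflexive but lies outside its binding domain — cannot bind it (Principle A).
— the jurors: possessor inside the subject DP of the matrix clause; does not c-command the reflexive — cannot bind it (Principle A).
— the recruits: possessor inside the second object DP of the clause headed by 'introduced'; does not c-command the reflexive — cannot bind it (Principle A).
— the surgeons: subject of the clause headed by 'considered'; c-commands the reflexive but lies outside its binding domain — cannot bind it (Principle A).

the architects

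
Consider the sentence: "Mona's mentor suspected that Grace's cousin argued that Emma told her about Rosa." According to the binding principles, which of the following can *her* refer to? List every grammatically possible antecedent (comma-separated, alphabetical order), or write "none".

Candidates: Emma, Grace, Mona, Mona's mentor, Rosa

*her* is a pronoun; Principle B requires it to be free in its binding domain — the clause headed by 'told'.
— Emma: subject of the clause headed by 'told'; c-commands the pronoun within its binding domain — blocked (Principle B).
— Grace: possessor inside the subject DP of the clause headed by 'argued'; does not c-command the pronoun — Principle B does not apply; allowed.
— Mona: possessor inside the subject DP of the matrix clause; does not c-command the pronoun — Principle B does not apply; allowed.
— Mona's mentor: subject of the matrix clause; c-commands the pronoun but lies outside its binding domain — allowed.
— Rosa: second object of the clause headed by 'told'; is c-commanded by the pronoun; coreference would bind this R-expression — blocked (Principle C).

Grace, Mona, Mona's mentor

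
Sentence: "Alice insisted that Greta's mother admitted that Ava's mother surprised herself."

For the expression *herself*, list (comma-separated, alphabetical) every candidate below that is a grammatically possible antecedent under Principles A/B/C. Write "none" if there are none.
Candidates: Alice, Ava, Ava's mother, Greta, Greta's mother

Ava's mother

*herself* is a reflexive; Principle A requires it to be bound within its binding domain — the clause headed by 'surprised'.
— Alice: subject of the matrix clause; c-commands the reflexive but lies outside its binding domain — cannot bind it (Principle A).
— Ava: possessor inside the subject DP of the clause headed by 'surprised'; does not c-command the reflexive — cannot bind it (Principle A).
— Ava's mother: subject of the clause headed by 'surprised'; c-commands the reflexive within its binding domain — allowed (Principle A).
— Greta: possessor inside the subject DP of the clause headed by 'admitted'; does not c-command the reflexive — cannot bind it (Principle A).
— Greta's mother: subject of the clause headed by 'admitted'; c-commands the reflexive but lies outside its binding domain — cannot bind it (Principle A).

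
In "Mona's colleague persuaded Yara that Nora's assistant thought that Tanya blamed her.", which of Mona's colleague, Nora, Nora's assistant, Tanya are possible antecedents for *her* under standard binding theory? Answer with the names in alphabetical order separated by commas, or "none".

Mona's colleague, Nora, Nora's assistant

*her* is a pronoun; Principle B requires it to be free in its binding domain — the clause headed by 'blamed'.
— Mona's colleague: subject of the matrix clause; c-commands the pronoun but lies outside its binding domain — allowed.
— Nora: possessor inside the subject DP of the clause headed by 'thought'; does not c-command the pronoun — Principle B does not apply; allowed.
— Nora's assistant: subject of the clause headed by 'thought'; c-commands the pronoun but lies outside its binding domain — allowed.
— Tanya: subject of the clause headed by 'blamed'; c-commands the pronoun within its binding domain — blocked (Principle B).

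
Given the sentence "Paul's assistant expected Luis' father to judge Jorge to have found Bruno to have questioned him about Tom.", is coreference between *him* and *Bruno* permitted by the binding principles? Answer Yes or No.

*him* is a pronoun; Principle B requires it to be free in its binding domain — the clause headed by 'questioned'.
— Bruno: subject of the clause headed by 'questioned'; c-commands the pronoun within its binding domain — blocked (Principle B).

No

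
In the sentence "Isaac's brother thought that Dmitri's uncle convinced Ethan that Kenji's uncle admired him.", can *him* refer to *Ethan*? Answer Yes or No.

*him* is a pronoun; Principle B requires it to be free in its binding domain — the clause headed by 'admired'.
— Ethan: object of the clause headed by 'convinced'; c-commands the pronoun but lies outside its binding domain — allowed.

Yes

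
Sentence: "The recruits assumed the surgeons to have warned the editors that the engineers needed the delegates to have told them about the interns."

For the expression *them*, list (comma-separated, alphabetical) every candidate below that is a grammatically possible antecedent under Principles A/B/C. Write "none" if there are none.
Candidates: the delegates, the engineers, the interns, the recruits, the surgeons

the engineers, the recruits, the surgeons

*them* is a pronoun; Principle B requires it to be free in its binding domain — the clause headed by 'told'.
— the delegates: subject of the clause headed by 'told'; c-commands the pronoun within its binding domain — blocked (Principle B).
— the engineers: subject of the clause headed by 'needed'; c-commands the pronoun but lies outside its binding domain — allowed.
— the interns: second object of the clause headed by 'told'; is c-commanded by the pronoun; coreference would bind this R-expression — blocked (Principle C).
— the recruits: subject of the matrix clause; c-commands the pronoun but lies outside its binding domain — allowed.
— the surgeons: subject of the clause headed by 'warned'; c-commands the pronoun but lies outside its binding domain — allowed.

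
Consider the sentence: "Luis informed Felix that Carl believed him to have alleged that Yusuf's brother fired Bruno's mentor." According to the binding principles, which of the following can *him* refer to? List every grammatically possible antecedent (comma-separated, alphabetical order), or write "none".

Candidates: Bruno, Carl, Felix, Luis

*him* is a pronoun; Principle B requires it to be free in its binding domain — the clause headed by 'believed'.
— Bruno: possessor inside the object DP of the clause headed by 'fired'; is c-commanded by the pronoun; coreference would bind this R-expression — blocked (Principle C).
— Carl: subject of the clause headed by 'believed'; c-commands the pronoun within its binding domain — blocked (Principle B).
— Felix: object of the matrix clause; c-commands the pronoun but lies outside its binding domain — allowed.
— Luis: subject of the matrix clause; c-commands the pronoun but lies outside its binding domain — allowed.

Felix, Luis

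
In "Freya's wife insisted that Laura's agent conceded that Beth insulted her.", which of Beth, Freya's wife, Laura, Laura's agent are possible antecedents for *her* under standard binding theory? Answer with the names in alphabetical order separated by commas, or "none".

Freya's wife, Laura, Laura's agent

*her* is a pronoun; Principle B requires it to be free in its binding domain — the clause headed by 'insulted'.
— Beth: subject of the clause headed by 'insulted'; c-commands the pronoun within its binding domain — blocked (Principle B).
— Freya's wife: subject of the matrix clause; c-commands the pronoun but lies outside its binding domain — allowed.
— Laura: possessor inside the subject DP of the clause headed by 'conceded'; does not c-command the pronoun — Principle B does not apply; allowed.
— Laura's agent: subject of the clause headed by 'conceded'; c-commands the pronoun but lies outside its binding domain — allowed.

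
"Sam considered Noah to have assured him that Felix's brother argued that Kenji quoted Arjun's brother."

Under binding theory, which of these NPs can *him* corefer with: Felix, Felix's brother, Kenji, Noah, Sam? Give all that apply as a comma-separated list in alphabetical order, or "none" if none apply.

Sam

*him* is a pronoun; Principle B requires it to be free in its binding domain — the clause headed by 'assured'.
— Felix: possessor inside the subject DP of the clause headed by 'argued'; is c-commanded by the pronoun; coreference would bind this R-expression — blocked (Principle C).
— Felix's brother: subject of the clause headed by 'argued'; is c-commanded by the pronoun; coreference would bind this R-expression — blocked (Principle C).
— Kenji: subject of the clause headed by 'quoted'; is c-commanded by the pronoun; coreference would bind this R-expression — blocked (Principle C).
— Noah: subject of the clause headed by 'assured'; c-commands the pronoun within its binding domain — blocked (Principle B).
— Sam: subject of the matrix clause; c-commands the pronoun but lies outside its binding domain — allowed.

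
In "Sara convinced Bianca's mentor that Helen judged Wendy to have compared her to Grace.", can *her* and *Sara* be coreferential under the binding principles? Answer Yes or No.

Yes

*Sara* is an R-expression; Principle C requires it to be free (not bound by any c-commanding expression).
— her: object of the clause headed by 'compared'; the pronoun does not c-command the R-expression — coreference allowed.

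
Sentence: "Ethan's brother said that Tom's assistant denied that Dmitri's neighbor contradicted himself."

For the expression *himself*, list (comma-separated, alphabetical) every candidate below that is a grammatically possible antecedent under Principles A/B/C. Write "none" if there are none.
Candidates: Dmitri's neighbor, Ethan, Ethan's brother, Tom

*himself* is a reflexive; Principle A requires it to be bound within its binding domain — the clause headed by 'contradicted'.
— Dmitri's neighbor: subject of the clause headed by 'contradicted'; c-commands the reflexive within its binding domain — allowed (Principle A).
— Ethan: possessor inside the subject DP of the matrix clause; does not c-command the reflexive — cannot bind it (Principle A).
— Ethan's brother: subject of the matrix clause; c-commands the reflexive but lies outside its binding domain — cannot bind it (Principle A).
— Tom: possessor inside the subject DP of the clause headed by 'denied'; does not c-command the reflexive — cannot bind it (Principle A).

Dmitri's neighbor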